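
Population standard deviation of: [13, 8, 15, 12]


Mean = 48/4 = 12
  (13-12)²=1
  (8-12)²=16
  (15-12)²=9
  (12-12)²=0
Σ(x-μ)² = 26
σ² = 26/4 = 13/2

σ = √(13/2) ≈ 2.5495


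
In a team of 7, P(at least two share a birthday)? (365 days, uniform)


P(all different) = Π(365-i)/365 for i=0..6
= 0.943764
P(match) = 1 - 0.943764 = 0.056236

P ≈ 0.0562 ≈ 5.62%


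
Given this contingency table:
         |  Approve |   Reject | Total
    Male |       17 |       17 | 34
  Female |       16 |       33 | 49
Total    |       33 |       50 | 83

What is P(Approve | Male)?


P(Approve | Male) = 17/(17+17) = 17/34 = 1/2

P(Approve|Male) = 1/2 ≈ 50.00%


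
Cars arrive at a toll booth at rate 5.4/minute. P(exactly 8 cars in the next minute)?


Poisson(λ=5.4): P(X=8) = e^(-λ)×λ^k/k!
= e^(-5.4) × 5.4^8 / 8!
≈ 0.004516580943 × 723019.613391 / 40320 ≈ 0.080991

P(X=8) ≈ 0.080991 ≈ 8.10%


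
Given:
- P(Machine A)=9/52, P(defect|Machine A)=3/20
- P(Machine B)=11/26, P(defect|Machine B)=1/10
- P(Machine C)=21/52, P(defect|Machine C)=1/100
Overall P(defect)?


P(B) = Σ P(B|Aᵢ)×P(Aᵢ)
  3/20×9/52 = 27/1040
  1/10×11/26 = 11/260
  1/100×21/52 = 21/5200
Sum = 47/650

P(defect) = 47/650 ≈ 7.23%


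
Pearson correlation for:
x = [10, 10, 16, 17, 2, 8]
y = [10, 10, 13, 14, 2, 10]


n=6, Σx=63, Σy=59, Σxy=730, Σx²=813, Σy²=669
r = (6×730 - 63×59)/√((6×813 - 63²)(6×669 - 59²))
= 663/√(909×533) = 663/√484497 ≈ 663/696.0582 ≈ 0.9525

r ≈ 0.9525


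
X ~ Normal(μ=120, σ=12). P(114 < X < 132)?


z₁=(114-120)/12=-0.5, z₂=(132-120)/12=1.0
P = Φ(1.0) - Φ(-0.5) = 0.841345 - 0.308538 = 0.532807 ≈ 0.5328

P(114 < X < 132) ≈ 0.5328


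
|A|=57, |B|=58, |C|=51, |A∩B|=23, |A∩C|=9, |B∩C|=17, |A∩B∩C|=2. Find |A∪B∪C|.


|A∪B∪C| = 57+58+51-23-9-17+2 = 119

|A∪B∪C| = 119


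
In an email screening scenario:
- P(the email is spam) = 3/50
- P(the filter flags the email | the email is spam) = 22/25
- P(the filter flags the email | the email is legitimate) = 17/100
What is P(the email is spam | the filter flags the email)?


Using Bayes' theorem:
P(A|B) = P(B|A)·P(A) / P(B)

P(the filter flags the email) = 22/25 × 3/50 + 17/100 × 47/50
= 33/625 + 799/5000 = 1063/5000

P(the email is spam|the filter flags the email) = (33/625) / (1063/5000) = 264/1063

P(the email is spam|the filter flags the email) = 264/1063 ≈ 24.84%


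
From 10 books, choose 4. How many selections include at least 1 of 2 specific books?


Complement: C(10,4) - C(8,4) = 210 - 70 = 140

140


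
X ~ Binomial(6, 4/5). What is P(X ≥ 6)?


P(X ≥ 6) = Σ P(X=i) for i=6..6
P(X=6) = 4096/15625
Sum = 4096/15625

P(X ≥ 6) = 4096/15625 ≈ 26.21%


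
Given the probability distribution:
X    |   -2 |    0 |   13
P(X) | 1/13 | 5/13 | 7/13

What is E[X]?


E[X] = Σ x·P(X=x)
= (-2)×(1/13) + (0)×(5/13) + (13)×(7/13)
= 89/13

E[X] = 89/13


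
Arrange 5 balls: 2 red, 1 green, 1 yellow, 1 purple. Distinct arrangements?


5!/(2!×1!×1!×1!) = 60

60


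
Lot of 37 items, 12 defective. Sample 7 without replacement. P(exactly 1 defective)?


Hypergeometric: C(12,1)×C(25,6)/C(37,7)
= 12×177100/10295472 = 4025/19499

P(X=1) = 4025/19499 ≈ 20.64%


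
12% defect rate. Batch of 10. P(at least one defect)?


P(all good) = (22/25)^10 = 26559922791424/95367431640625
P(≥1 defect) = 68807508849201/95367431640625

P = 68807508849201/95367431640625 ≈ 72.15%


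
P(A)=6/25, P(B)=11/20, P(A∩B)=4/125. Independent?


P(A)×P(B) = 33/250
P(A∩B) = 4/125
Not equal → NOT independent

No, not independent


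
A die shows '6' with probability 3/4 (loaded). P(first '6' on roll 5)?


Geometric: P(X=5) = (1-p)^(k-1)×p = (1/4)^4×3/4 = 3/1024

P(X=5) = 3/1024 ≈ 0.29%


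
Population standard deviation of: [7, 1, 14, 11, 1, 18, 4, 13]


Mean = 69/8
  (7-69/8)²=169/64
  (1-69/8)²=3721/64
  (14-69/8)²=1849/64
  (11-69/8)²=361/64
  (1-69/8)²=3721/64
  (18-69/8)²=5625/64
  (4-69/8)²=1369/64
  (13-69/8)²=1225/64
Σ(x-μ)² = 2255/8
σ² = (2255/8)/8 = 2255/64

σ = √(2255/64) ≈ 5.9359


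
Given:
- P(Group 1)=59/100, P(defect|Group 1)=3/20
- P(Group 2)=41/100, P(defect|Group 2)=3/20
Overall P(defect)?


P(B) = Σ P(B|Aᵢ)×P(Aᵢ)
  3/20×59/100 = 177/2000
  3/20×41/100 = 123/2000
Sum = 3/20

P(defect) = 3/20 ≈ 15.00%


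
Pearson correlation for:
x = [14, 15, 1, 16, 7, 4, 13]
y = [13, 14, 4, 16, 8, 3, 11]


n=7, Σx=70, Σy=69, Σxy=863, Σx²=912, Σy²=831
r = (7×863 - 70×69)/√((7×912 - 70²)(7×831 - 69²))
= 1211/√(1484×1056) = 1211/√1567104 ≈ 1211/1251.8402 ≈ 0.9674

r ≈ 0.9674


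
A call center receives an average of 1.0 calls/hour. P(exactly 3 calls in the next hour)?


Poisson(λ=1.0): P(X=3) = e^(-λ)×λ^k/k!
= e^(-1.0) × 1.0^3 / 3!
≈ 0.3678794412 × 1 / 6 ≈ 0.061313

P(X=3) ≈ 0.061313 ≈ 6.13%


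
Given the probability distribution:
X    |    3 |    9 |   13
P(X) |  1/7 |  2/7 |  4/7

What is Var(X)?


E[X] = 73/7
E[X²] = 121
Var(X) = E[X²] - (E[X])² = 121 - 5329/49 = 600/49

Var(X) = 600/49 ≈ 12.2449


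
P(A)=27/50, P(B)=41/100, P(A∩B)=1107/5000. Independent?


P(A)×P(B) = 1107/5000
P(A∩B) = 1107/5000
Equal ✓ → Independent

Yes, independent


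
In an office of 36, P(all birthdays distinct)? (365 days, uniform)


P(all different) = Π(365-i)/365 for i=0..35
= (365/365)×(364/365)×...×(330/365)
= 0.167818

P ≈ 0.1678 ≈ 16.78%


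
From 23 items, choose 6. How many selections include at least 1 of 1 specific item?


Complement: C(23,6) - C(22,6) = 100947 - 74613 = 26334

26334


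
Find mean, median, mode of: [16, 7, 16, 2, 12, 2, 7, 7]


Sorted: [2, 2, 7, 7, 7, 12, 16, 16]
Mean = 69/8
Median = 7
Freq: {16: 2, 7: 3, 2: 2, 12: 1}
Mode: [7]

Mean=69/8, Median=7, Mode=7


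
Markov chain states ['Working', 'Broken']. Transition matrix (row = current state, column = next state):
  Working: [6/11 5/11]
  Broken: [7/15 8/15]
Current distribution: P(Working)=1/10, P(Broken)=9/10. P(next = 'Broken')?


P(next=Broken) = Σᵢ P(now=i)×P(i→Broken)
= 1/10×5/11 + 9/10×8/15
= 1/22 + 12/25 = 289/550

P = 289/550 ≈ 0.5255


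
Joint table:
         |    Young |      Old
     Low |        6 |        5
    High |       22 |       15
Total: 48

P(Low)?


P(Low) = (6+5)/48 = 11/48

P(Low) = 11/48 ≈ 22.92%


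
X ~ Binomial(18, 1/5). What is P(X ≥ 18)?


P(X ≥ 18) = Σ P(X=i) for i=18..18
P(X=18) = 1/3814697265625
Sum = 1/3814697265625

P(X ≥ 18) = 1/3814697265625 ≈ 0.00%


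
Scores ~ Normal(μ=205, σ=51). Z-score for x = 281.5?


z = (x - μ)/σ = (281.5 - 205)/51 = 1.5

z = 1.5


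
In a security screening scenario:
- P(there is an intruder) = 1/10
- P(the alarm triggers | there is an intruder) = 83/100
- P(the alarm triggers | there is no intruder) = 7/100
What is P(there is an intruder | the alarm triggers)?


Using Bayes' theorem:
P(A|B) = P(B|A)·P(A) / P(B)

P(the alarm triggers) = 83/100 × 1/10 + 7/100 × 9/10
= 83/1000 + 63/1000 = 73/500

P(there is an intruder|the alarm triggers) = (83/1000) / (73/500) = 83/146

P(there is an intruder|the alarm triggers) = 83/146 ≈ 56.85%


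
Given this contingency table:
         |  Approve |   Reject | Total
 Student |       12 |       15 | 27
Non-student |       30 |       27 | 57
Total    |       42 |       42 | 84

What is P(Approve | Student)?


P(Approve | Student) = 12/(12+15) = 12/27 = 4/9

P(Approve|Student) = 4/9 ≈ 44.44%


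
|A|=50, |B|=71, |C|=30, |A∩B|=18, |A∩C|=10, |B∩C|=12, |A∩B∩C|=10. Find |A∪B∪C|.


|A∪B∪C| = 50+71+30-18-10-12+10 = 121

|A∪B∪C| = 121


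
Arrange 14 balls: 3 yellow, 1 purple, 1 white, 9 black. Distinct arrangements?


14!/(3!×1!×1!×9!) = 40040

40040


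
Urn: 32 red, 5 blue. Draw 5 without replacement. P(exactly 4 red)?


Hypergeometric: C(32,4)×C(5,1)/C(37,5)
= 35960×5/435897 = 179800/435897

P(X=4) = 179800/435897 ≈ 41.25%


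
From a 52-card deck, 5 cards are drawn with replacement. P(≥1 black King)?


P(not a black King) = 50/52 = 25/26
P(none in 5 draws) = (25/26)^5 = 9765625/11881376
P(≥1 black King) = 1 - 9765625/11881376 = 2115751/11881376

P = 2115751/11881376 ≈ 17.81%


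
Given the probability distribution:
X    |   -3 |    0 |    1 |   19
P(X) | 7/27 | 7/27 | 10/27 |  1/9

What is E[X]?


E[X] = Σ x·P(X=x)
= (-3)×(7/27) + (0)×(7/27) + (1)×(10/27) + (19)×(1/9)
= 46/27

E[X] = 46/27


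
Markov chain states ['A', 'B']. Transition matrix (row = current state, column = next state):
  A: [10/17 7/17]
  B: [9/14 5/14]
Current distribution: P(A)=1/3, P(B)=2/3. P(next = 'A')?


P(next=A) = Σᵢ P(now=i)×P(i→A)
= 1/3×10/17 + 2/3×9/14
= 10/51 + 3/7 = 223/357

P = 223/357 ≈ 0.6246


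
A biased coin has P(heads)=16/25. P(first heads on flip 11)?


Geometric: P(X=11) = (1-p)^(k-1)×p = (9/25)^10×16/25 = 55788550416/2384185791015625

P(X=11) = 55788550416/2384185791015625 ≈ 0.00%


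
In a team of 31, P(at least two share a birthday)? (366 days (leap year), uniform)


P(all different) = Π(366-i)/366 for i=0..30
= 0.270541
P(match) = 1 - 0.270541 = 0.729459

P ≈ 0.7295 ≈ 72.95%


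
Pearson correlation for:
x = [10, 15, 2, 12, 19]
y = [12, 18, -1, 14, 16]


n=5, Σx=58, Σy=59, Σxy=860, Σx²=834, Σy²=921
r = (5×860 - 58×59)/√((5×834 - 58²)(5×921 - 59²))
= 878/√(806×1124) = 878/√905944 ≈ 878/951.8109 ≈ 0.9225

r ≈ 0.9225


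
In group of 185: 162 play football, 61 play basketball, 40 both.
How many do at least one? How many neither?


|A∪B| = 162+61-40 = 183
Neither = 185-183 = 2

At least one: 183; Neither: 2


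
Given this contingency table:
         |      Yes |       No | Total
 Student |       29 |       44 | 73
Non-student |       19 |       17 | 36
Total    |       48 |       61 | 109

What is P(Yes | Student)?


P(Yes | Student) = 29/(29+44) = 29/73

P(Yes|Student) = 29/73 ≈ 39.73%


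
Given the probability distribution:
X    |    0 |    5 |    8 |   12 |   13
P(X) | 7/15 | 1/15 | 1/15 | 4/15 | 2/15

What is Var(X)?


E[X] = 29/5
E[X²] = 1003/15
Var(X) = E[X²] - (E[X])² = 1003/15 - 841/25 = 2492/75

Var(X) = 2492/75 ≈ 33.2267


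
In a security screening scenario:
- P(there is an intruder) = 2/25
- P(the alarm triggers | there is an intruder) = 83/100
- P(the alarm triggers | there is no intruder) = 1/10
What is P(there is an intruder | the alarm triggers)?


Using Bayes' theorem:
P(A|B) = P(B|A)·P(A) / P(B)

P(the alarm triggers) = 83/100 × 2/25 + 1/10 × 23/25
= 83/1250 + 23/250 = 99/625

P(there is an intruder|the alarm triggers) = (83/1250) / (99/625) = 83/198

P(there is an intruder|the alarm triggers) = 83/198 ≈ 41.92%


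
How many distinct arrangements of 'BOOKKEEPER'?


Letters: 10, freq: {'B': 1, 'O': 2, 'K': 2, 'E': 3, 'P': 1, 'R': 1}
10!/(1!×2!×2!×3!×1!×1!) = 3628800/24 = 151200

151200


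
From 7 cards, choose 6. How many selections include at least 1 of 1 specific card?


Complement: C(7,6) - C(6,6) = 7 - 1 = 6

6


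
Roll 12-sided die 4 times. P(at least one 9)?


P(no 9)^4 = (11/12)^4 = 14641/20736
P(≥1) = 1 - 14641/20736 = 6095/20736

P = 6095/20736 ≈ 29.39%


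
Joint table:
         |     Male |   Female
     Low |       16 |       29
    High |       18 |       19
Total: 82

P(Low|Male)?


P(Low|Male) = 16/(16+18) = 16/34 = 8/17

P = 8/17 ≈ 47.06%


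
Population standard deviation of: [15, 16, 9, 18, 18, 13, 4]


Mean = 93/7
  (15-93/7)²=144/49
  (16-93/7)²=361/49
  (9-93/7)²=900/49
  (18-93/7)²=1089/49
  (18-93/7)²=1089/49
  (13-93/7)²=4/49
  (4-93/7)²=4225/49
Σ(x-μ)² = 1116/7
σ² = (1116/7)/7 = 1116/49

σ = √(1116/49) ≈ 4.7724


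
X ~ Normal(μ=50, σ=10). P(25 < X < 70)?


z₁=(25-50)/10=-2.5, z₂=(70-50)/10=2.0
P = Φ(2.0) - Φ(-2.5) = 0.977250 - 0.006210 = 0.971040 ≈ 0.9710

P(25 < X < 70) ≈ 0.9710


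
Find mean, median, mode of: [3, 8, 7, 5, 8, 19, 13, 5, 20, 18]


Sorted: [3, 5, 5, 7, 8, 8, 13, 18, 19, 20]
Mean = 106/10 = 53/5
Median = 8
Freq: {3: 1, 8: 2, 7: 1, 5: 2, 19: 1, 13: 1, 20: 1, 18: 1}
Mode: [5, 8]

Mean=53/5, Median=8, Mode=[5, 8]


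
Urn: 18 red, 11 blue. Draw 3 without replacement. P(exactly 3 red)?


Hypergeometric: C(18,3)×C(11,0)/C(29,3)
= 816×1/3654 = 136/609

P(X=3) = 136/609 ≈ 22.33%


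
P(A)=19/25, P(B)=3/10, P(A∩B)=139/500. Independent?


P(A)×P(B) = 57/250
P(A∩B) = 139/500
Not equal → NOT independent

No, not independent


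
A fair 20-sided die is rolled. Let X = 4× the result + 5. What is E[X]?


E[die] = (1+20)/2 = 21/2
E[X] = 4×21/2 + 5 = 47

E[X] = 47


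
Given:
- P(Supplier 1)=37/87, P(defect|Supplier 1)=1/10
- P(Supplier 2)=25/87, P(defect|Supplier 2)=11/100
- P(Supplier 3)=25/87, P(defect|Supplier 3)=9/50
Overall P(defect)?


P(B) = Σ P(B|Aᵢ)×P(Aᵢ)
  1/10×37/87 = 37/870
  11/100×25/87 = 11/348
  9/50×25/87 = 3/58
Sum = 73/580

P(defect) = 73/580 ≈ 12.59%


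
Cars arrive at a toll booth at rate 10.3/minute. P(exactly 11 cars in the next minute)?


Poisson(λ=10.3): P(X=11) = e^(-λ)×λ^k/k!
= e^(-10.3) × 10.3^11 / 11!
≈ 3.363309519e-05 × 138423387072 / 39916800 ≈ 0.116633

P(X=11) ≈ 0.116633 ≈ 11.66%


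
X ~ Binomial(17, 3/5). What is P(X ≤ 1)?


P(X ≤ 1) = Σ P(X=i) for i=0..1
P(X=0) = 131072/762939453125
P(X=1) = 3342336/762939453125
Sum = 3473408/762939453125

P(X ≤ 1) = 3473408/762939453125 ≈ 0.00%


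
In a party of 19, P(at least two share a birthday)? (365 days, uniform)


P(all different) = Π(365-i)/365 for i=0..18
= 0.620881
P(match) = 1 - 0.620881 = 0.379119

P ≈ 0.3791 ≈ 37.91%


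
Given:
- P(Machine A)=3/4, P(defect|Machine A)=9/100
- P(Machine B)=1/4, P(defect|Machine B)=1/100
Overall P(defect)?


P(B) = Σ P(B|Aᵢ)×P(Aᵢ)
  9/100×3/4 = 27/400
  1/100×1/4 = 1/400
Sum = 7/100

P(defect) = 7/100 ≈ 7.00%


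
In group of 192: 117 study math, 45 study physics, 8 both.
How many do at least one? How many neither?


|A∪B| = 117+45-8 = 154
Neither = 192-154 = 38

At least one: 154; Neither: 38


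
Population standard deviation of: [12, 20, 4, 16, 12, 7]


Mean = 71/6
  (12-71/6)²=1/36
  (20-71/6)²=2401/36
  (4-71/6)²=2209/36
  (16-71/6)²=625/36
  (12-71/6)²=1/36
  (7-71/6)²=841/36
Σ(x-μ)² = 1013/6
σ² = (1013/6)/6 = 1013/36

σ = √(1013/36) ≈ 5.3046


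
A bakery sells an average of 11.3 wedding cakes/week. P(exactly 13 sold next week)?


Poisson(λ=11.3): P(X=13) = e^(-λ)×λ^k/k!
= e^(-11.3) × 11.3^13 / 13!
≈ 1.237292426e-05 × 4.89801110322e+13 / 6227020800 ≈ 0.097322

P(X=13) ≈ 0.097322 ≈ 9.73%


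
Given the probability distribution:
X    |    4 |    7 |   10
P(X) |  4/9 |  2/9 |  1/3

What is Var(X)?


E[X] = 20/3
E[X²] = 154/3
Var(X) = E[X²] - (E[X])² = 154/3 - 400/9 = 62/9

Var(X) = 62/9 ≈ 6.8889


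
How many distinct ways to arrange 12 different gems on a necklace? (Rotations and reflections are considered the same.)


Free circular arrangements: rotations and reflections both identified.
(n-1)!/2 = 11!/2 = 39916800/2 = 19958400

19958400


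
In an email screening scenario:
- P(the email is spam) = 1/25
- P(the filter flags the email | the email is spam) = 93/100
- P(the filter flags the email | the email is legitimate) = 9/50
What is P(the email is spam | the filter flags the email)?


Using Bayes' theorem:
P(A|B) = P(B|A)·P(A) / P(B)

P(the filter flags the email) = 93/100 × 1/25 + 9/50 × 24/25
= 93/2500 + 108/625 = 21/100

P(the email is spam|the filter flags the email) = (93/2500) / (21/100) = 31/175

P(the email is spam|the filter flags the email) = 31/175 ≈ 17.71%


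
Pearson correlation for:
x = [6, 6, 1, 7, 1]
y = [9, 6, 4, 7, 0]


n=5, Σx=21, Σy=26, Σxy=143, Σx²=123, Σy²=182
r = (5×143 - 21×26)/√((5×123 - 21²)(5×182 - 26²))
= 169/√(174×234) = 169/√40716 ≈ 169/201.7821 ≈ 0.8375

r ≈ 0.8375


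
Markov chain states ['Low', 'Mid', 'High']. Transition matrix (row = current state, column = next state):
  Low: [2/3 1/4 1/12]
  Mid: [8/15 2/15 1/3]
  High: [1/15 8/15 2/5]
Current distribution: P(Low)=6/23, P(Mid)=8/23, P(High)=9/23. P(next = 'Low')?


P(next=Low) = Σᵢ P(now=i)×P(i→Low)
= 6/23×2/3 + 8/23×8/15 + 9/23×1/15
= 4/23 + 64/345 + 3/115 = 133/345

P = 133/345 ≈ 0.3855


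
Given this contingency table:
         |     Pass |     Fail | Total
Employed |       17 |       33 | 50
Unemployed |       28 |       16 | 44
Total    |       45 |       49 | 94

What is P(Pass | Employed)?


P(Pass | Employed) = 17/(17+33) = 17/50

P(Pass|Employed) = 17/50 ≈ 34.00%


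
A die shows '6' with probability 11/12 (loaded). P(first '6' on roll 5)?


Geometric: P(X=5) = (1-p)^(k-1)×p = (1/12)^4×11/12 = 11/248832

P(X=5) = 11/248832 ≈ 0.00%


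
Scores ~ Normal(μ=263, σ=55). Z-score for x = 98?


z = (x - μ)/σ = (98 - 263)/55 = -3.0

z = -3.0


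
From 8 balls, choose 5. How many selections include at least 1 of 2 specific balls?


Complement: C(8,5) - C(6,5) = 56 - 6 = 50

50


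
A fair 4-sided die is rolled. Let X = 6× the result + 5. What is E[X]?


E[die] = (1+4)/2 = 5/2
E[X] = 6×5/2 + 5 = 20

E[X] = 20


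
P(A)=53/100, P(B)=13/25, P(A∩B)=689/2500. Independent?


P(A)×P(B) = 689/2500
P(A∩B) = 689/2500
Equal ✓ → Independent

Yes, independent


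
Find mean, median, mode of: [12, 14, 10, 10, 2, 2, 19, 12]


Sorted: [2, 2, 10, 10, 12, 12, 14, 19]
Mean = 81/8
Median = 11
Freq: {12: 2, 14: 1, 10: 2, 2: 2, 19: 1}
Mode: [2, 10, 12]

Mean=81/8, Median=11, Mode=[2, 10, 12]


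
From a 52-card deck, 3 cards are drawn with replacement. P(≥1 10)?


P(not a 10) = 48/52 = 12/13
P(none in 3 draws) = (12/13)^3 = 1728/2197
P(≥1 10) = 1 - 1728/2197 = 469/2197

P = 469/2197 ≈ 21.35%


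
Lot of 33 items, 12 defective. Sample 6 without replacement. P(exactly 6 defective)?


Hypergeometric: C(12,6)×C(21,0)/C(33,6)
= 924×1/1107568 = 3/3596

P(X=6) = 3/3596 ≈ 0.08%


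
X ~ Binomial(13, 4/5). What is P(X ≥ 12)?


P(X ≥ 12) = Σ P(X=i) for i=12..13
P(X=12) = 218103808/1220703125
P(X=13) = 67108864/1220703125
Sum = 285212672/1220703125

P(X ≥ 12) = 285212672/1220703125 ≈ 23.36%


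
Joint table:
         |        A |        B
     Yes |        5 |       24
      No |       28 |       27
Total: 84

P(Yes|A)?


P(Yes|A) = 5/(5+28) = 5/33

P = 5/33 ≈ 15.15%


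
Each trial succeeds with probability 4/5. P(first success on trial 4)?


Geometric: P(X=4) = (1-p)^(k-1)×p = (1/5)^3×4/5 = 4/625

P(X=4) = 4/625 ≈ 0.64%


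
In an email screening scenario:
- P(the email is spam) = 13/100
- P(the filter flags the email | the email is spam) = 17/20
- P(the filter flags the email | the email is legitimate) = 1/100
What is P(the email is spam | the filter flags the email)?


Using Bayes' theorem:
P(A|B) = P(B|A)·P(A) / P(B)

P(the filter flags the email) = 17/20 × 13/100 + 1/100 × 87/100
= 221/2000 + 87/10000 = 149/1250

P(the email is spam|the filter flags the email) = (221/2000) / (149/1250) = 1105/1192

P(the email is spam|the filter flags the email) = 1105/1192 ≈ 92.70%


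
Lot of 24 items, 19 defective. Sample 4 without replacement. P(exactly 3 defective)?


Hypergeometric: C(19,3)×C(5,1)/C(24,4)
= 969×5/10626 = 1615/3542

P(X=3) = 1615/3542 ≈ 45.60%


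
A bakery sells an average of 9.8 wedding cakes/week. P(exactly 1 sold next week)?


Poisson(λ=9.8): P(X=1) = e^(-λ)×λ^k/k!
= e^(-9.8) × 9.8^1 / 1!
≈ 5.545159943e-05 × 9.8 / 1 ≈ 0.000543

P(X=1) ≈ 0.000543 ≈ 0.05%


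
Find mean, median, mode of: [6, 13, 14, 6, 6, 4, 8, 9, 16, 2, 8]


Sorted: [2, 4, 6, 6, 6, 8, 8, 9, 13, 14, 16]
Mean = 92/11
Median = 8
Freq: {6: 3, 13: 1, 14: 1, 4: 1, 8: 2, 9: 1, 16: 1, 2: 1}
Mode: [6]

Mean=92/11, Median=8, Mode=6


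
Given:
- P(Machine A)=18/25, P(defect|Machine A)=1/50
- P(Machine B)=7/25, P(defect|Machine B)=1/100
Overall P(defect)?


P(B) = Σ P(B|Aᵢ)×P(Aᵢ)
  1/50×18/25 = 9/625
  1/100×7/25 = 7/2500
Sum = 43/2500

P(defect) = 43/2500 ≈ 1.72%


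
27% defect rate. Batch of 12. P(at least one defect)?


P(all good) = (73/100)^12 = 22902048046490258711521/1000000000000000000000000
P(≥1 defect) = 977097951953509741288479/1000000000000000000000000

P = 977097951953509741288479/1000000000000000000000000 ≈ 97.71%


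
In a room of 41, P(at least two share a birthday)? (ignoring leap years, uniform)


P(all different) = Π(365-i)/365 for i=0..40
= 0.096848
P(match) = 1 - 0.096848 = 0.903152

P ≈ 0.9032 ≈ 90.32%


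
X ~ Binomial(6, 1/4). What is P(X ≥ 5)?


P(X ≥ 5) = Σ P(X=i) for i=5..6
P(X=5) = 9/2048
P(X=6) = 1/4096
Sum = 19/4096

P(X ≥ 5) = 19/4096 ≈ 0.46%


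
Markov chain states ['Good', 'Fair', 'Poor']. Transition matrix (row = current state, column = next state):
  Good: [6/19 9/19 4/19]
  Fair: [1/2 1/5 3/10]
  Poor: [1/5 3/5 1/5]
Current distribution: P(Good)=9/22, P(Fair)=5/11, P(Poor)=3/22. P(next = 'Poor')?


P(next=Poor) = Σᵢ P(now=i)×P(i→Poor)
= 9/22×4/19 + 5/11×3/10 + 3/22×1/5
= 18/209 + 3/22 + 3/110 = 261/1045

P = 261/1045 ≈ 0.2498


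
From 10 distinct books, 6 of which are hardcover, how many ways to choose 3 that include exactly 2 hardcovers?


Choose 2 of the 6 hardcovers and 1 of the other 4 books:
C(6,2)×C(4,1) = 15×4 = 60

60


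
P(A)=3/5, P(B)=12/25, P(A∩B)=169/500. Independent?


P(A)×P(B) = 36/125
P(A∩B) = 169/500
Not equal → NOT independent

No, not independent


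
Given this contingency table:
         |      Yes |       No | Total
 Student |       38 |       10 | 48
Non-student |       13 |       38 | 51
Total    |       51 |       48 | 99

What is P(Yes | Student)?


P(Yes | Student) = 38/(38+10) = 38/48 = 19/24

P(Yes|Student) = 19/24 ≈ 79.17%


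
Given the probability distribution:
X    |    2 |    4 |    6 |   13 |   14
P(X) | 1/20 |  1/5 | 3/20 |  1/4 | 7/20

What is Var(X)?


E[X] = 199/20
E[X²] = 2393/20
Var(X) = E[X²] - (E[X])² = 2393/20 - 39601/400 = 8259/400

Var(X) = 8259/400 ≈ 20.6475


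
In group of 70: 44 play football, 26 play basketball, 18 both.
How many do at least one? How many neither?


|A∪B| = 44+26-18 = 52
Neither = 70-52 = 18

At least one: 52; Neither: 18


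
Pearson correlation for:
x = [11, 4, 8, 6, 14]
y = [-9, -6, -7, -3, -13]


n=5, Σx=43, Σy=-38, Σxy=-379, Σx²=433, Σy²=344
r = (5×(-379) - 43×(-38))/√((5×433 - 43²)(5×344 - (-38)²))
= -261/√(316×276) = -261/√87216 ≈ -261/295.3236 ≈ -0.8838

r ≈ -0.8838


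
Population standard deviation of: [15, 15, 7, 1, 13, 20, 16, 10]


Mean = 97/8
  (15-97/8)²=529/64
  (15-97/8)²=529/64
  (7-97/8)²=1681/64
  (1-97/8)²=7921/64
  (13-97/8)²=49/64
  (20-97/8)²=3969/64
  (16-97/8)²=961/64
  (10-97/8)²=289/64
Σ(x-μ)² = 1991/8
σ² = (1991/8)/8 = 1991/64

σ = √(1991/64) ≈ 5.5776


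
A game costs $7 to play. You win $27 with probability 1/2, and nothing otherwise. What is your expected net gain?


E[gain] = (27-7)×1/2 + (-7)×1/2
= 10 - 7/2 = 13/2

Expected net gain = $13/2 ≈ $6.50


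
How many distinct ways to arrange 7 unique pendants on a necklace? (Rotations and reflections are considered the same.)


Free circular arrangements: rotations and reflections both identified.
(n-1)!/2 = 6!/2 = 720/2 = 360

360


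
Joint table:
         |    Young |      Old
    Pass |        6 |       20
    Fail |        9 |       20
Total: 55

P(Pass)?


P(Pass) = (6+20)/55 = 26/55

P(Pass) = 26/55 ≈ 47.27%


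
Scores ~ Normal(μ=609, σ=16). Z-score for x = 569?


z = (x - μ)/σ = (569 - 609)/16 = -2.5

z = -2.5


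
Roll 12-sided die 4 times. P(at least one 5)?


P(no 5)^4 = (11/12)^4 = 14641/20736
P(≥1) = 1 - 14641/20736 = 6095/20736

P = 6095/20736 ≈ 29.39%


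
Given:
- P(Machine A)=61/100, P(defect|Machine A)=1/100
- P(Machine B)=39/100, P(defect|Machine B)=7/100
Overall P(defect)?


P(B) = Σ P(B|Aᵢ)×P(Aᵢ)
  1/100×61/100 = 61/10000
  7/100×39/100 = 273/10000
Sum = 167/5000

P(defect) = 167/5000 ≈ 3.34%


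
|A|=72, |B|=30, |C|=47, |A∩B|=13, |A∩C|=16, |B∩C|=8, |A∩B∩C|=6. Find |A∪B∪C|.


|A∪B∪C| = 72+30+47-13-16-8+6 = 118

|A∪B∪C| = 118


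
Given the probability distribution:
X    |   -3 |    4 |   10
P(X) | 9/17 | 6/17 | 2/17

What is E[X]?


E[X] = Σ x·P(X=x)
= (-3)×(9/17) + (4)×(6/17) + (10)×(2/17)
= 1

E[X] = 1


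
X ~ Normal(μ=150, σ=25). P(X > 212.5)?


z = (212.5-150)/25 = 2.5
P(X > 212.5) = 1 - P(Z ≤ 2.5) = 1 - 0.9938 = 0.0062

P(X > 212.5) ≈ 0.0062


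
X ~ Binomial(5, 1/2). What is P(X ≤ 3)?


P(X ≤ 3) = Σ P(X=i) for i=0..3
P(X=0) = 1/32
P(X=1) = 5/32
P(X=2) = 5/16
P(X=3) = 5/16
Sum = 13/16

P(X ≤ 3) = 13/16 ≈ 81.25%


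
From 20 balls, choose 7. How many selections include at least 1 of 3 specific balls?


Complement: C(20,7) - C(17,7) = 77520 - 19448 = 58072

58072


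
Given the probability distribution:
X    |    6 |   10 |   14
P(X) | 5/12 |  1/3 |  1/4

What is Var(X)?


E[X] = 28/3
E[X²] = 292/3
Var(X) = E[X²] - (E[X])² = 292/3 - 784/9 = 92/9

Var(X) = 92/9 ≈ 10.2222


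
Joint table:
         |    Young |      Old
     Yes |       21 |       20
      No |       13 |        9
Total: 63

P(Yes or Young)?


P(Yes∨Young) = P(Yes) + P(Young) - P(Yes∧Young)
= (41 + 34 - 21)/63 = 54/63 = 6/7

P = 6/7 ≈ 85.71%


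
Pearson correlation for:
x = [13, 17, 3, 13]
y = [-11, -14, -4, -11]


n=4, Σx=46, Σy=-40, Σxy=-536, Σx²=636, Σy²=454
r = (4×(-536) - 46×(-40))/√((4×636 - 46²)(4×454 - (-40)²))
= -304/√(428×216) = -304/√92448 ≈ -304/304.0526 ≈ -0.9998

r ≈ -0.9998


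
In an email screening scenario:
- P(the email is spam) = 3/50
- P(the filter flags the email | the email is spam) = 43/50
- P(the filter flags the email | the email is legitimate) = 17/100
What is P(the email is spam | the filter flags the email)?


Using Bayes' theorem:
P(A|B) = P(B|A)·P(A) / P(B)

P(the filter flags the email) = 43/50 × 3/50 + 17/100 × 47/50
= 129/2500 + 799/5000 = 1057/5000

P(the email is spam|the filter flags the email) = (129/2500) / (1057/5000) = 258/1057

P(the email is spam|the filter flags the email) = 258/1057 ≈ 24.41%


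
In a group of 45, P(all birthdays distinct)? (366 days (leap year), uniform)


P(all different) = Π(366-i)/366 for i=0..44
= (366/366)×(365/366)×...×(322/366)
= 0.059503

P ≈ 0.0595 ≈ 5.95%


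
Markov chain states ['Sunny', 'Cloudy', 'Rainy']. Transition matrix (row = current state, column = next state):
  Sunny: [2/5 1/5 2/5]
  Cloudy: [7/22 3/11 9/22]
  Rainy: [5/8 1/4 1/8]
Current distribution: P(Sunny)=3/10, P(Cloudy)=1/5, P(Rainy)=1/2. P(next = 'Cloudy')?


P(next=Cloudy) = Σᵢ P(now=i)×P(i→Cloudy)
= 3/10×1/5 + 1/5×3/11 + 1/2×1/4
= 3/50 + 3/55 + 1/8 = 527/2200

P = 527/2200 ≈ 0.2395


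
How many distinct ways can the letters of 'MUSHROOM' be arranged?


Letters: 8, freq: {'M': 2, 'U': 1, 'S': 1, 'H': 1, 'R': 1, 'O': 2}
8!/(2!×1!×1!×1!×1!×2!) = 40320/4 = 10080

10080


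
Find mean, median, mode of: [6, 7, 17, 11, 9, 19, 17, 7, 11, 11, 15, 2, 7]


Sorted: [2, 6, 7, 7, 7, 9, 11, 11, 11, 15, 17, 17, 19]
Mean = 139/13
Median = 11
Freq: {6: 1, 7: 3, 17: 2, 11: 3, 9: 1, 19: 1, 15: 1, 2: 1}
Mode: [7, 11]

Mean=139/13, Median=11, Mode=[7, 11]


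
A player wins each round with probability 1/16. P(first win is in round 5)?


Geometric: P(X=5) = (1-p)^(k-1)×p = (15/16)^4×1/16 = 50625/1048576

P(X=5) = 50625/1048576 ≈ 4.83%


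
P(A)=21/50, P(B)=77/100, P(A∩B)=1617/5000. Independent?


P(A)×P(B) = 1617/5000
P(A∩B) = 1617/5000
Equal ✓ → Independent

Yes, independent


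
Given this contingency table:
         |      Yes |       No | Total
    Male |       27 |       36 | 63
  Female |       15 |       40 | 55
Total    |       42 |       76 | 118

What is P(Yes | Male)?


P(Yes | Male) = 27/(27+36) = 27/63 = 3/7

P(Yes|Male) = 3/7 ≈ 42.86%


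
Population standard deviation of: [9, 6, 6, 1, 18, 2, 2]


Mean = 44/7
  (9-44/7)²=361/49
  (6-44/7)²=4/49
  (6-44/7)²=4/49
  (1-44/7)²=1369/49
  (18-44/7)²=6724/49
  (2-44/7)²=900/49
  (2-44/7)²=900/49
Σ(x-μ)² = 1466/7
σ² = (1466/7)/7 = 1466/49

σ = √(1466/49) ≈ 5.4698


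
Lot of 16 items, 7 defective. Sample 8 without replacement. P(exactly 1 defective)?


Hypergeometric: C(7,1)×C(9,7)/C(16,8)
= 7×36/12870 = 14/715

P(X=1) = 14/715 ≈ 1.96%


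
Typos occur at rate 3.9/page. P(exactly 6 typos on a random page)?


Poisson(λ=3.9): P(X=6) = e^(-λ)×λ^k/k!
= e^(-3.9) × 3.9^6 / 6!
≈ 0.02024191145 × 3518.743761 / 720 ≈ 0.098925

P(X=6) ≈ 0.098925 ≈ 9.89%


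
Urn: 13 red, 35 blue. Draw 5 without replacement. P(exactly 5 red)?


Hypergeometric: C(13,5)×C(35,0)/C(48,5)
= 1287×1/1712304 = 13/17296

P(X=5) = 13/17296 ≈ 0.08%


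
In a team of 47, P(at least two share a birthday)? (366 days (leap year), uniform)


P(all different) = Π(366-i)/366 for i=0..46
= 0.045628
P(match) = 1 - 0.045628 = 0.954372

P ≈ 0.9544 ≈ 95.44%


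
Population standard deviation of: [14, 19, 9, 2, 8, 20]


Mean = 72/6 = 12
  (14-12)²=4
  (19-12)²=49
  (9-12)²=9
  (2-12)²=100
  (8-12)²=16
  (20-12)²=64
Σ(x-μ)² = 242
σ² = 242/6 = 121/3

σ = √(121/3) ≈ 6.3509


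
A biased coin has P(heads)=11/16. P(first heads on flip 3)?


Geometric: P(X=3) = (1-p)^(k-1)×p = (5/16)^2×11/16 = 275/4096

P(X=3) = 275/4096 ≈ 6.71%


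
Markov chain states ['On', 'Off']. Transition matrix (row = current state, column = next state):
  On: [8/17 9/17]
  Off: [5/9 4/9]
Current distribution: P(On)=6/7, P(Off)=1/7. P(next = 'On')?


P(next=On) = Σᵢ P(now=i)×P(i→On)
= 6/7×8/17 + 1/7×5/9
= 48/119 + 5/63 = 517/1071

P = 517/1071 ≈ 0.4827


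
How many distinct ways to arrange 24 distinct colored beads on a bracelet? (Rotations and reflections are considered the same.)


Free circular arrangements: rotations and reflections both identified.
(n-1)!/2 = 23!/2 = 25852016738884976640000/2 = 12926008369442488320000

12926008369442488320000


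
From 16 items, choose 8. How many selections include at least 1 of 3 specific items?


Complement: C(16,8) - C(13,8) = 12870 - 1287 = 11583

11583


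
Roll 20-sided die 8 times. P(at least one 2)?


P(no 2)^8 = (19/20)^8 = 16983563041/25600000000
P(≥1) = 1 - 16983563041/25600000000 = 8616436959/25600000000

P = 8616436959/25600000000 ≈ 33.66%


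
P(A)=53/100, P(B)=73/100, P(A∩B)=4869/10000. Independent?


P(A)×P(B) = 3869/10000
P(A∩B) = 4869/10000
Not equal → NOT independent

No, not independent


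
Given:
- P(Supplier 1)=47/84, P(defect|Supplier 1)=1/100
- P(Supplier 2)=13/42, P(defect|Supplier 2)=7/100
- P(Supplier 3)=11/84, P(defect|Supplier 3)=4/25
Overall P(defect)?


P(B) = Σ P(B|Aᵢ)×P(Aᵢ)
  1/100×47/84 = 47/8400
  7/100×13/42 = 13/600
  4/25×11/84 = 11/525
Sum = 27/560

P(defect) = 27/560 ≈ 4.82%


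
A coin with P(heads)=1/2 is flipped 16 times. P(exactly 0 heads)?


Binomial: P(X=0) = C(16,0)×p^0×(1-p)^16
= 1 × 1 × 1/65536 = 1/65536

P(X=0) = 1/65536 ≈ 0.00%


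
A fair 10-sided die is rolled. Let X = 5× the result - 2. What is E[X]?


E[die] = (1+10)/2 = 11/2
E[X] = 5×11/2 - 2 = 51/2

E[X] = 51/2


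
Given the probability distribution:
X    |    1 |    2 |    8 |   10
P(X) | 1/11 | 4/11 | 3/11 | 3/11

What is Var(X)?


E[X] = 63/11
E[X²] = 509/11
Var(X) = E[X²] - (E[X])² = 509/11 - 3969/121 = 1630/121

Var(X) = 1630/121 ≈ 13.4711


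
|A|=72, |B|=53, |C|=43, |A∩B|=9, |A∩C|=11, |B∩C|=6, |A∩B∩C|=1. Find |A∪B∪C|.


|A∪B∪C| = 72+53+43-9-11-6+1 = 143

|A∪B∪C| = 143


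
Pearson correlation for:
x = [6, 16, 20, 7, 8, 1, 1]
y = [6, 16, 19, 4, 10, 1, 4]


n=7, Σx=59, Σy=60, Σxy=785, Σx²=807, Σy²=786
r = (7×785 - 59×60)/√((7×807 - 59²)(7×786 - 60²))
= 1955/√(2168×1902) = 1955/√4123536 ≈ 1955/2030.6492 ≈ 0.9627

r ≈ 0.9627


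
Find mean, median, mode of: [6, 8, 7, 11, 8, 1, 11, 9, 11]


Sorted: [1, 6, 7, 8, 8, 9, 11, 11, 11]
Mean = 72/9 = 8
Median = 8
Freq: {6: 1, 8: 2, 7: 1, 11: 3, 1: 1, 9: 1}
Mode: [11]

Mean=8, Median=8, Mode=11


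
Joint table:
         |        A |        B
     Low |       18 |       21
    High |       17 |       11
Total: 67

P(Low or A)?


P(Low∨A) = P(Low) + P(A) - P(Low∧A)
= (39 + 35 - 18)/67 = 56/67

P = 56/67 ≈ 83.58%


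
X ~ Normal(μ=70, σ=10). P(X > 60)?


z = (60-70)/10 = -1.0
P(X > 60) = 1 - P(Z ≤ -1.0) = 1 - 0.1587 = 0.8413

P(X > 60) ≈ 0.8413


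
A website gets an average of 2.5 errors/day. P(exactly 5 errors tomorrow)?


Poisson(λ=2.5): P(X=5) = e^(-λ)×λ^k/k!
= e^(-2.5) × 2.5^5 / 5!
≈ 0.08208499862 × 97.65625 / 120 ≈ 0.066801

P(X=5) ≈ 0.066801 ≈ 6.68%


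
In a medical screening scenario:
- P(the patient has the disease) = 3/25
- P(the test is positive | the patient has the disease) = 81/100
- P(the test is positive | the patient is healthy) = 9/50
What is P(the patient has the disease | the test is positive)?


Using Bayes' theorem:
P(A|B) = P(B|A)·P(A) / P(B)

P(the test is positive) = 81/100 × 3/25 + 9/50 × 22/25
= 243/2500 + 99/625 = 639/2500

P(the patient has the disease|the test is positive) = (243/2500) / (639/2500) = 27/71

P(the patient has the disease|the test is positive) = 27/71 ≈ 38.03%


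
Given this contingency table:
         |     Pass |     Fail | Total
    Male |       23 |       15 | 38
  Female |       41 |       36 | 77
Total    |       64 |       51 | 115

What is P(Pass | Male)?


P(Pass | Male) = 23/(23+15) = 23/38

P(Pass|Male) = 23/38 ≈ 60.53%


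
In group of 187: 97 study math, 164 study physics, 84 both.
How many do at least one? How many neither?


|A∪B| = 97+164-84 = 177
Neither = 187-177 = 10

At least one: 177; Neither: 10


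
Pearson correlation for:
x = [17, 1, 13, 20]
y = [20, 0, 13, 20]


n=4, Σx=51, Σy=53, Σxy=909, Σx²=859, Σy²=969
r = (4×909 - 51×53)/√((4×859 - 51²)(4×969 - 53²))
= 933/√(835×1067) = 933/√890945 ≈ 933/943.8988 ≈ 0.9885

r ≈ 0.9885


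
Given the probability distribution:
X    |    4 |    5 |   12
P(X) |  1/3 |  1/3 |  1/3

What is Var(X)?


E[X] = 7
E[X²] = 185/3
Var(X) = E[X²] - (E[X])² = 185/3 - 49 = 38/3

Var(X) = 38/3 ≈ 12.6667


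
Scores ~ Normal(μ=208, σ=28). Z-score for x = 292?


z = (x - μ)/σ = (292 - 208)/28 = 3.0

z = 3.0


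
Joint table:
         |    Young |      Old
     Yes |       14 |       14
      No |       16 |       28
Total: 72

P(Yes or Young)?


P(Yes∨Young) = P(Yes) + P(Young) - P(Yes∧Young)
= (28 + 30 - 14)/72 = 44/72 = 11/18

P = 11/18 ≈ 61.11%


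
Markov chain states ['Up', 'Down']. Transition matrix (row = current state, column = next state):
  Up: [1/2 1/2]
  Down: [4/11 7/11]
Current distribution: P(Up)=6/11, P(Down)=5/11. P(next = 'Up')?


P(next=Up) = Σᵢ P(now=i)×P(i→Up)
= 6/11×1/2 + 5/11×4/11
= 3/11 + 20/121 = 53/121

P = 53/121 ≈ 0.4380


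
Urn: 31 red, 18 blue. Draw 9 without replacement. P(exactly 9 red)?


Hypergeometric: C(31,9)×C(18,0)/C(49,9)
= 20160075×1/2054455634 = 876525/89324158

P(X=9) = 876525/89324158 ≈ 0.98%


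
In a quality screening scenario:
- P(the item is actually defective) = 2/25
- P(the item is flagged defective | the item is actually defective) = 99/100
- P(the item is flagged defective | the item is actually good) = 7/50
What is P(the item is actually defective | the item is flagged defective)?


Using Bayes' theorem:
P(A|B) = P(B|A)·P(A) / P(B)

P(the item is flagged defective) = 99/100 × 2/25 + 7/50 × 23/25
= 99/1250 + 161/1250 = 26/125

P(the item is actually defective|the item is flagged defective) = (99/1250) / (26/125) = 99/260

P(the item is actually defective|the item is flagged defective) = 99/260 ≈ 38.08%


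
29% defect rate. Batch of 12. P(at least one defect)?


P(all good) = (71/100)^12 = 16409682740640811134241/1000000000000000000000000
P(≥1 defect) = 983590317259359188865759/1000000000000000000000000

P = 983590317259359188865759/1000000000000000000000000 ≈ 98.36%


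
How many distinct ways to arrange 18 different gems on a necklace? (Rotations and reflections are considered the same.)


Free circular arrangements: rotations and reflections both identified.
(n-1)!/2 = 17!/2 = 355687428096000/2 = 177843714048000

177843714048000


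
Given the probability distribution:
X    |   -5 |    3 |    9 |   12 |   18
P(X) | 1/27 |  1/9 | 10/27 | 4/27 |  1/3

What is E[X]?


E[X] = Σ x·P(X=x)
= (-5)×(1/27) + (3)×(1/9) + (9)×(10/27) + (12)×(4/27) + (18)×(1/3)
= 304/27

E[X] = 304/27


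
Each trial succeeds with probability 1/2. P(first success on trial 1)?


Geometric: P(X=1) = (1-p)^(k-1)×p = (1/2)^0×1/2 = 1/2

P(X=1) = 1/2 ≈ 50.00%


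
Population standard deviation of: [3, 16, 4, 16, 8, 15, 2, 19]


Mean = 83/8
  (3-83/8)²=3481/64
  (16-83/8)²=2025/64
  (4-83/8)²=2601/64
  (16-83/8)²=2025/64
  (8-83/8)²=361/64
  (15-83/8)²=1369/64
  (2-83/8)²=4489/64
  (19-83/8)²=4761/64
Σ(x-μ)² = 2639/8
σ² = (2639/8)/8 = 2639/64

σ = √(2639/64) ≈ 6.4214


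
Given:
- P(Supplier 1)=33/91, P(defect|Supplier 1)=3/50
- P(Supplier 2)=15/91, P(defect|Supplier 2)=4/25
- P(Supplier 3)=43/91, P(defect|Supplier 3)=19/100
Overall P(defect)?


P(B) = Σ P(B|Aᵢ)×P(Aᵢ)
  3/50×33/91 = 99/4550
  4/25×15/91 = 12/455
  19/100×43/91 = 817/9100
Sum = 251/1820

P(defect) = 251/1820 ≈ 13.79%


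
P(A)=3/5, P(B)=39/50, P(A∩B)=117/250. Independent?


P(A)×P(B) = 117/250
P(A∩B) = 117/250
Equal ✓ → Independent

Yes, independent


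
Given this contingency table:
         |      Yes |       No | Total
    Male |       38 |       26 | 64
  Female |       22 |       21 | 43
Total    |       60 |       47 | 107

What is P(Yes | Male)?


P(Yes | Male) = 38/(38+26) = 38/64 = 19/32

P(Yes|Male) = 19/32 ≈ 59.38%


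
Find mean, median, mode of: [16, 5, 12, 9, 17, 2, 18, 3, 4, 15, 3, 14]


Sorted: [2, 3, 3, 4, 5, 9, 12, 14, 15, 16, 17, 18]
Mean = 118/12 = 59/6
Median = 21/2
Freq: {16: 1, 5: 1, 12: 1, 9: 1, 17: 1, 2: 1, 18: 1, 3: 2, 4: 1, 15: 1, 14: 1}
Mode: [3]

Mean=59/6, Median=21/2, Mode=3


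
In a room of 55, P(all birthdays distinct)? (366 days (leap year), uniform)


P(all different) = Π(366-i)/366 for i=0..54
= (366/366)×(365/366)×...×(312/366)
= 0.013909

P ≈ 0.0139 ≈ 1.39%


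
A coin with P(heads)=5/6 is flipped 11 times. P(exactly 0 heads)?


Binomial: P(X=0) = C(11,0)×p^0×(1-p)^11
= 1 × 1 × 1/362797056 = 1/362797056

P(X=0) = 1/362797056 ≈ 0.00%


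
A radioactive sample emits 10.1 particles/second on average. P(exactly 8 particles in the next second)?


Poisson(λ=10.1): P(X=8) = e^(-λ)×λ^k/k!
= e^(-10.1) × 10.1^8 / 8!
≈ 4.107955523e-05 × 108285670.563 / 40320 ≈ 0.110326

P(X=8) ≈ 0.110326 ≈ 11.03%


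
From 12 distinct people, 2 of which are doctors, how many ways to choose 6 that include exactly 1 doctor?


Choose 1 of the 2 doctors and 5 of the other 10 people:
C(2,1)×C(10,5) = 2×252 = 504

504


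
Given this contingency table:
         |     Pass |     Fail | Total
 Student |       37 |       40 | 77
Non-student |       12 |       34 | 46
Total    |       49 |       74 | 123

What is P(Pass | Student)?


P(Pass | Student) = 37/(37+40) = 37/77

P(Pass|Student) = 37/77 ≈ 48.05%


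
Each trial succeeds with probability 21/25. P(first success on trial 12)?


Geometric: P(X=12) = (1-p)^(k-1)×p = (4/25)^11×21/25 = 88080384/59604644775390625

P(X=12) = 88080384/59604644775390625 ≈ 0.00%
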